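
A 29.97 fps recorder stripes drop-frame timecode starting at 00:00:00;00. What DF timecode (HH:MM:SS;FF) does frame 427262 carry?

Ten DF minutes hold 17982 frames, so frame 427262 lies in block 23 (frames 413586–431567) with 13676 frames into that block.
The block's first minute is 1800 frames and the rest 1798 each; 13676 frames reaches minute 7, so 23 × 18 + 7 × 2 = 428 labels have been skipped so far.
Adding those back, label number 427262 + 428 = 427690 at 30 labels/s is 14256 s + 10 f = 3 h 57 min 36 s frame 10, i.e. 03:57:36;10.

03:57:36;10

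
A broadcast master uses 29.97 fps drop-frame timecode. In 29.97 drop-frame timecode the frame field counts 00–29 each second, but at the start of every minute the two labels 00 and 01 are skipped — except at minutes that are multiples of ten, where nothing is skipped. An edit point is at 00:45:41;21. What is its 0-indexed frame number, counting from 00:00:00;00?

As if non-drop at 30 labels/s: (0 × 3600 + 45 × 60 + 41) × 30 + 21 = 82251.
Minute boundaries passed: 45; those not divisible by 10: 45 − 4 = 41; dropped labels = 2 × 41 = 82.
Actual frame index = 82251 − 82 = 82169.

82169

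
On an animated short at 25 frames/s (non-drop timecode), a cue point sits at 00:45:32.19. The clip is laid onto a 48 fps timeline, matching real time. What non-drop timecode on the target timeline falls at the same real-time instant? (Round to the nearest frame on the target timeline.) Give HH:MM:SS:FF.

Source frame index: (0×3600 + 45×60 + 32) × 25 + 19 = 68319.
Real time: 68319 / (25) = 68319/25 s.
Target frame: (68319/25) × (48) = 3279312/25 ≈ 131172.480 → 131172.
At 48 labels/s: frame 131172 → 00:45:32:36.

00:45:32:36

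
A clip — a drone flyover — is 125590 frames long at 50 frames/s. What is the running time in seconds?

Running time = 125590 / (50) = 2511.8 s.

2511.8 seconds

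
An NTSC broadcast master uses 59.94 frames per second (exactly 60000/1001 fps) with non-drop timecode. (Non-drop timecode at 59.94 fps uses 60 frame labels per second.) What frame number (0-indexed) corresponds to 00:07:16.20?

frame 26180

Total seconds to the label: (0 × 3600 + 7 × 60 + 16) = 436.
Frame index = 436 × 60 + 20 = 26180.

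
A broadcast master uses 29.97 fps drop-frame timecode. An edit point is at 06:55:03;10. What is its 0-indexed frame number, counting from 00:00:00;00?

As if non-drop at 30 labels/s: (6 × 3600 + 55 × 60 + 3) × 30 + 10 = 747100.
Minute boundaries passed: 415; those not divisible by 10: 415 − 41 = 374; dropped labels = 2 × 374 = 748.
Actual frame index = 747100 − 748 = 746352.

746352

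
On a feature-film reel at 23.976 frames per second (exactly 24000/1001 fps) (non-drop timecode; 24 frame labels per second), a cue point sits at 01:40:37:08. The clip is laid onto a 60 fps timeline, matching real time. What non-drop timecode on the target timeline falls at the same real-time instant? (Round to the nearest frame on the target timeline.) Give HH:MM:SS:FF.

Source frame index: (1×3600 + 40×60 + 37) × 24 + 8 = 144896.
Real time: 144896 / (24000/1001) = 2266264/375 s.
Target frame: (2266264/375) × (60) = 9065056/25 ≈ 362602.240 → 362602.
At 60 labels/s: frame 362602 → 01:40:43:22.

01:40:43:22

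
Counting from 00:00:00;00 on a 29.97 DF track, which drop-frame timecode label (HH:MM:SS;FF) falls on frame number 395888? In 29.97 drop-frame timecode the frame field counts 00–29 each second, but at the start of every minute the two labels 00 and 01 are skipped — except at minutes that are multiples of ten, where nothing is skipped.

Each 10-minute DF block holds 10 × 60 × 30 − 9 × 2 = 17982 frames. 395888 ÷ 17982 → 22 full blocks, remainder 284.
Within the partial block the first minute is 1800 frames and each further minute 1798, so 0 further minute boundaries passed. Total skipped labels = 18 × 22 + 2 × 0 = 396.
Non-drop label index = 395888 + 396 = 396284; at 30 labels/s that is 03:40:09:14, i.e. DF 03:40:09;14.

03:40:09;14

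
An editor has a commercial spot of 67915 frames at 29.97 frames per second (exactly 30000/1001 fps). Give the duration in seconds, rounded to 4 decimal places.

2266.0972 seconds

Running time = 67915 × 1001/30000 = 13596583/6000 s ≈ 2266.0972 s.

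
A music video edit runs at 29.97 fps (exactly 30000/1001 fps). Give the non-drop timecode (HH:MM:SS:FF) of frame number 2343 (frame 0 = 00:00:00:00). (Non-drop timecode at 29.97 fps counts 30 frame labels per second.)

00:01:18:03

2343 ÷ 30 = 78 full seconds, remainder 3 frames.
78 s = 0 h 1 min 18 s.
Timecode: 00:01:18:03.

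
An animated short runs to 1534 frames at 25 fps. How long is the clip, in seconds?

61.36 seconds

Running time = 1534 / (25) = 61.36 s.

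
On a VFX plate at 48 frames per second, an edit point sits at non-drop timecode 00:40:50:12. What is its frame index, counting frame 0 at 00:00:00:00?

Total seconds to the label: (0 × 3600 + 40 × 60 + 50) = 2450.
Frame index = 2450 × 48 + 12 = 117612.

117612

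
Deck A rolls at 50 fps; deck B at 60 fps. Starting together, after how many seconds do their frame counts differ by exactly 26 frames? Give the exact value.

The gap grows by |60 − 50| = 10 frames per second.
Time for a 26-frame gap: 26 ÷ (10) = 2.6 s.

2.6 seconds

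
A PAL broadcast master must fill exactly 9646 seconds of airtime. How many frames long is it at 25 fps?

Frames = 9646 × 25 = 241150.

241150 frames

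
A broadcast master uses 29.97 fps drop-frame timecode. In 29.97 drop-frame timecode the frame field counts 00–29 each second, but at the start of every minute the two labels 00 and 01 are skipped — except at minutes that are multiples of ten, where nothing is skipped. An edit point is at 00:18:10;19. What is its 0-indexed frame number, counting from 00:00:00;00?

As if non-drop at 30 labels/s: (0 × 3600 + 18 × 60 + 10) × 30 + 19 = 32719.
Minute boundaries passed: 18; those not divisible by 10: 18 − 1 = 17; dropped labels = 2 × 17 = 34.
Actual frame index = 32719 − 34 = 32685.

32685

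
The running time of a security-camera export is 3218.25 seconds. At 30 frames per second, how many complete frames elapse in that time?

96547 frames

Frames = 3218.25 × 30 = 193095/2 ≈ 96547.5000.
Complete frames: 96547.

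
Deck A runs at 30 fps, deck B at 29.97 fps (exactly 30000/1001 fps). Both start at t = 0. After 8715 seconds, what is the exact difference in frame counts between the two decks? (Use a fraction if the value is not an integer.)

A emits 30 × 8715 = 261450 frames; B emits 30000/1001 × 8715 = 37350000/143.
Difference = 37350/143 frames (≈ 261.1888); B is behind A.

37350/143 frames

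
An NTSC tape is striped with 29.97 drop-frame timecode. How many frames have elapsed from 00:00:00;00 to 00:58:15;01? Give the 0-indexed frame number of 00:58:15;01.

104745

Complete 10-minute blocks: 5, each 17982 frames → 89910.
Remaining 8 whole minutes in the current block: 1800 + 7 × 1798 = 14386 frames.
Within the current minute: 15 × 30 + 1 − 2 = 449 (labels ;00/;01 skipped at this minute). Total = 89910 + 14386 + 449 = 104745.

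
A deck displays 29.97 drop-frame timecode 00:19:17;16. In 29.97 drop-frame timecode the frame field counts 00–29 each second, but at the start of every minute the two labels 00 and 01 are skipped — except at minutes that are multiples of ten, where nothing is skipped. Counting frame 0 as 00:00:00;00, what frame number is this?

As if non-drop at 30 labels/s: (0 × 3600 + 19 × 60 + 17) × 30 + 16 = 34726.
Minute boundaries passed: 19; those not divisible by 10: 19 − 1 = 18; dropped labels = 2 × 18 = 36.
Actual frame index = 34726 − 36 = 34690.

34690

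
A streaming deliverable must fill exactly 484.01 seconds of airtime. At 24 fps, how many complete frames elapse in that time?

11616 frames

Frames = 484.01 × 24 = 290406/25 ≈ 11616.2400.
Complete frames: 11616.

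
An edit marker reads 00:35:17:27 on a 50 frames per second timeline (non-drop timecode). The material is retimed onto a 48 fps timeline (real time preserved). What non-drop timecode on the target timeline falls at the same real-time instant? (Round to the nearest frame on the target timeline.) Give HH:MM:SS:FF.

Source frame index: (0×3600 + 35×60 + 17) × 50 + 27 = 105877.
Real time: 105877 / (50) = 105877/50 s.
Target frame: (105877/50) × (48) = 2541048/25 ≈ 101641.920 → 101642.
At 48 labels/s: frame 101642 → 00:35:17:26.

00:35:17:26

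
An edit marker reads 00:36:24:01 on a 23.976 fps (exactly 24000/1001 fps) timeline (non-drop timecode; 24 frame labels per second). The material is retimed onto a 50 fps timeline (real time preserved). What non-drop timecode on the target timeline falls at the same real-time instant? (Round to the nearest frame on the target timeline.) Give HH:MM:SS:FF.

00:36:26:11

Source frame index: (0×3600 + 36×60 + 24) × 24 + 1 = 52417.
Real time: 52417 / (24000/1001) = 52469417/24000 s.
Target frame: (52469417/24000) × (50) = 52469417/480 ≈ 109311.285 → 109311.
At 50 labels/s: frame 109311 → 00:36:26:11.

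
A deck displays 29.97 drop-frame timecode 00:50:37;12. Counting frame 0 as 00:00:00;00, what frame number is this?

As if non-drop at 30 labels/s: (0 × 3600 + 50 × 60 + 37) × 30 + 12 = 91122.
Minute boundaries passed: 50; those not divisible by 10: 50 − 5 = 45; dropped labels = 2 × 45 = 90.
Actual frame index = 91122 − 90 = 91032.

91032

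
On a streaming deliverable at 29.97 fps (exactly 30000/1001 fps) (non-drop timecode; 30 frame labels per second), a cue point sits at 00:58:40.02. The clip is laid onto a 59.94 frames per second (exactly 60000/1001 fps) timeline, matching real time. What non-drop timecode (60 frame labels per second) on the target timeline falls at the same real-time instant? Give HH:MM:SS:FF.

00:58:40:04

Source frame index: (0×3600 + 58×60 + 40) × 30 + 2 = 105602.
Real time: 105602 / (30000/1001) = 52853801/15000 s.
Target frame: (52853801/15000) × (60000/1001) = 211204.
At 60 labels/s: frame 211204 → 00:58:40:04.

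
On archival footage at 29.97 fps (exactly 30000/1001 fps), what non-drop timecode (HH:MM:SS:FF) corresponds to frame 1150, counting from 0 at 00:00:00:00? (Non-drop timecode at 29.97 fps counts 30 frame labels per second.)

00:00:38:10

1150 ÷ 30 = 38 full seconds, remainder 10 frames.
38 s = 0 h 0 min 38 s.
Timecode: 00:00:38:10.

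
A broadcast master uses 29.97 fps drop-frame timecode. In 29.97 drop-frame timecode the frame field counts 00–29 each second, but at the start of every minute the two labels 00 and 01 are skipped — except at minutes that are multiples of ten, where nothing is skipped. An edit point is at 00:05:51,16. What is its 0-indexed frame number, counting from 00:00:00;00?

10536

As if non-drop at 30 labels/s: (0 × 3600 + 5 × 60 + 51) × 30 + 16 = 10546.
Minute boundaries passed: 5; those not divisible by 10: 5 − 0 = 5; dropped labels = 2 × 5 = 10.
Actual frame index = 10546 − 10 = 10536.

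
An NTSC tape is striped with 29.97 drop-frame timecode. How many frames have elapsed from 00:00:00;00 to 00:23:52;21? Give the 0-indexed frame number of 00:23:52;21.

42939

As if non-drop at 30 labels/s: (0 × 3600 + 23 × 60 + 52) × 30 + 21 = 42981.
Minute boundaries passed: 23; those not divisible by 10: 23 − 2 = 21; dropped labels = 2 × 21 = 42.
Actual frame index = 42981 − 42 = 42939.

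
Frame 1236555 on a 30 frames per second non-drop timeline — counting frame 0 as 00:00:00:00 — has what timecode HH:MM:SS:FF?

11:26:58:15

1236555 ÷ 30 = 41218 full seconds, remainder 15 frames.
41218 s = 11 h 26 min 58 s.
Timecode: 11:26:58:15.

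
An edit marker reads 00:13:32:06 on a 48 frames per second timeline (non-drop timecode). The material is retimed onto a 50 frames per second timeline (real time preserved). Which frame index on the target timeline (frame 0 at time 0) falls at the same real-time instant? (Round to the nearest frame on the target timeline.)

frame 40606

Source frame index: (0×3600 + 13×60 + 32) × 48 + 6 = 38982.
Real time: 38982 / (48) = 6497/8 s.
Target frame: (6497/8) × (50) = 162425/4 ≈ 40606.250 → 40606.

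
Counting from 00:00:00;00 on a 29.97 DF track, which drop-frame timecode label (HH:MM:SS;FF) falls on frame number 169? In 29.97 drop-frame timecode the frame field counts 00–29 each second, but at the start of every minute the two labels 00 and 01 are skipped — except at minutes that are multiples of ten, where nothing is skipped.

Each 10-minute DF block holds 10 × 60 × 30 − 9 × 2 = 17982 frames. 169 ÷ 17982 → 0 full blocks, remainder 169.
Within the partial block the first minute is 1800 frames and each further minute 1798, so 0 further minute boundaries passed. Total skipped labels = 18 × 0 + 2 × 0 = 0.
Non-drop label index = 169 + 0 = 169; at 30 labels/s that is 00:00:05:19, i.e. DF 00:00:05;19.

00:00:05;19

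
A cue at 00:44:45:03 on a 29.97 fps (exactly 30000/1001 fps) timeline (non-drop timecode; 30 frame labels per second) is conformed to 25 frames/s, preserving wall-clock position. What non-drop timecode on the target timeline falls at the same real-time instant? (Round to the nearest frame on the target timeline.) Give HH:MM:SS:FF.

00:44:47:20

Source frame index: (0×3600 + 44×60 + 45) × 30 + 3 = 80553.
Real time: 80553 / (30000/1001) = 26877851/10000 s.
Target frame: (26877851/10000) × (25) = 26877851/400 ≈ 67194.628 → 67195.
At 25 labels/s: frame 67195 → 00:44:47:20.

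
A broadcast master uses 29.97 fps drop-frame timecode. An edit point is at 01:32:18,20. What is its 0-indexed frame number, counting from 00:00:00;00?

165994

Complete 10-minute blocks: 9, each 17982 frames → 161838.
Remaining 2 whole minutes in the current block: 1800 + 1 × 1798 = 3598 frames.
Within the current minute: 18 × 30 + 20 − 2 = 558 (labels ;00/;01 skipped at this minute). Total = 161838 + 3598 + 558 = 165994.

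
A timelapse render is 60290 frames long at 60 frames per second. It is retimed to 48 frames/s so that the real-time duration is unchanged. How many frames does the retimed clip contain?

Target frames = source frames × (target rate / source rate) = 60290 × (48)/(60) = 60290 × 4/5 = 48232.

48232 frames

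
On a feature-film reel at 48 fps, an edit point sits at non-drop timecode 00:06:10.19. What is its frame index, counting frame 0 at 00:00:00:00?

frame 17779

Total seconds to the label: (0 × 3600 + 6 × 60 + 10) = 370.
Frame index = 370 × 48 + 19 = 17779.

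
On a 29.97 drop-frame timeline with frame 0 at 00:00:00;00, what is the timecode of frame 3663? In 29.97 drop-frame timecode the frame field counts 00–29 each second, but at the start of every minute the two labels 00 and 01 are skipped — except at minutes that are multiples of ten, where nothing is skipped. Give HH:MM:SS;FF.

Ten DF minutes hold 17982 frames, so frame 3663 lies in block 0 (frames 0–17981) with 3663 frames into that block.
The block's first minute is 1800 frames and the rest 1798 each; 3663 frames reaches minute 2, so 0 × 18 + 2 × 2 = 4 labels have been skipped so far.
Adding those back, label number 3663 + 4 = 3667 at 30 labels/s is 122 s + 7 f = 0 h 2 min 2 s frame 7, i.e. 00:02:02;07.

00:02:02;07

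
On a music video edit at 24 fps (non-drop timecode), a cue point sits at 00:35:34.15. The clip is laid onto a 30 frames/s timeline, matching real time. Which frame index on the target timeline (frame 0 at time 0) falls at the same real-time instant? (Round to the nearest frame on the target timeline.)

frame 64039

Source frame index: (0×3600 + 35×60 + 34) × 24 + 15 = 51231.
Real time: 51231 / (24) = 17077/8 s.
Target frame: (17077/8) × (30) = 256155/4 ≈ 64038.750 → 64039.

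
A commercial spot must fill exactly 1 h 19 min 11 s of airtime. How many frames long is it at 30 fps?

142530 frames

1 h 19 min 11 s = 4751 s.
Frames = 4751 × 30 = 142530.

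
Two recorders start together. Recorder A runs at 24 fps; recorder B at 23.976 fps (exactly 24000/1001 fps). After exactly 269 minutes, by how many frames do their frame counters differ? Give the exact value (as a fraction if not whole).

269 min = 16140 s.
A emits 24 × 16140 = 387360 frames; B emits 24000/1001 × 16140 = 387360000/1001.
Difference = 387360/1001 frames (≈ 386.9730); B is behind A.

387360/1001 frames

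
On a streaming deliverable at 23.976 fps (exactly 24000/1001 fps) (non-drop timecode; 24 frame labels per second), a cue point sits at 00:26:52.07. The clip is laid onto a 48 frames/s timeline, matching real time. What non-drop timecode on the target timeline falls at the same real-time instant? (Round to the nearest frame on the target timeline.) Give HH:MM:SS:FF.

00:26:53:43

Source frame index: (0×3600 + 26×60 + 52) × 24 + 7 = 38695.
Real time: 38695 / (24000/1001) = 7746739/4800 s.
Target frame: (7746739/4800) × (48) = 7746739/100 ≈ 77467.390 → 77467.
At 48 labels/s: frame 77467 → 00:26:53:43.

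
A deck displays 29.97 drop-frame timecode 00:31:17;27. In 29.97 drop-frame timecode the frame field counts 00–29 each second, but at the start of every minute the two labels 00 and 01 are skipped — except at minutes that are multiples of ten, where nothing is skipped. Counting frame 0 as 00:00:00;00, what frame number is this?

As if non-drop at 30 labels/s: (0 × 3600 + 31 × 60 + 17) × 30 + 27 = 56337.
Minute boundaries passed: 31; those not divisible by 10: 31 − 3 = 28; dropped labels = 2 × 28 = 56.
Actual frame index = 56337 − 56 = 56281.

56281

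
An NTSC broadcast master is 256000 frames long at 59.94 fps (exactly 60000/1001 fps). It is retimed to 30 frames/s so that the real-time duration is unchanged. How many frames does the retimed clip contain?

Target frames = source frames × (target rate / source rate) = 256000 × (30)/(60000/1001) = 256000 × 1001/2000 = 128128.

128128 frames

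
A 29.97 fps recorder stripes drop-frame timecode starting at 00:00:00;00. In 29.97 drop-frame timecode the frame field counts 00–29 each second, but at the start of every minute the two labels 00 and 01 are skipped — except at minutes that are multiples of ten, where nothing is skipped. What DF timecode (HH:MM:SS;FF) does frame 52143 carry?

Each 10-minute DF block holds 10 × 60 × 30 − 9 × 2 = 17982 frames. 52143 ÷ 17982 → 2 full blocks, remainder 16179.
Within the partial block the first minute is 1800 frames and each further minute 1798, so 8 further minute boundaries passed. Total skipped labels = 18 × 2 + 2 × 8 = 52.
Non-drop label index = 52143 + 52 = 52195; at 30 labels/s that is 00:28:59:25, i.e. DF 00:28:59;25.

00:28:59;25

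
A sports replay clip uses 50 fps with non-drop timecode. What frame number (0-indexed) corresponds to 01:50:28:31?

Total seconds to the label: (1 × 3600 + 50 × 60 + 28) = 6628.
Frame index = 6628 × 50 + 31 = 331431.

frame 331431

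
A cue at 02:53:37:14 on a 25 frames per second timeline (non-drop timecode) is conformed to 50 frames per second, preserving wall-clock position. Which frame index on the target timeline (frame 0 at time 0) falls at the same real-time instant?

Source frame index: (2×3600 + 53×60 + 37) × 25 + 14 = 260439.
Real time: 260439 / (25) = 260439/25 s.
Target frame: (260439/25) × (50) = 520878.

frame 520878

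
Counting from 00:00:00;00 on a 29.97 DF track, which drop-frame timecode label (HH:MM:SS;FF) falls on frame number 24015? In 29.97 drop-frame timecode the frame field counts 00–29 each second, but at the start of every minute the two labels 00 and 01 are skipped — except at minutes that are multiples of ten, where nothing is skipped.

Each 10-minute DF block holds 10 × 60 × 30 − 9 × 2 = 17982 frames. 24015 ÷ 17982 → 1 full block, remainder 6033.
Within the partial block the first minute is 1800 frames and each further minute 1798, so 3 further minute boundaries passed. Total skipped labels = 18 × 1 + 2 × 3 = 24.
Non-drop label index = 24015 + 24 = 24039; at 30 labels/s that is 00:13:21:09, i.e. DF 00:13:21;09.

00:13:21;09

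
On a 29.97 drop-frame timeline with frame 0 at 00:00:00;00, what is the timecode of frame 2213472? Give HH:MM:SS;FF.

20:30:56;06

Each 10-minute DF block holds 10 × 60 × 30 − 9 × 2 = 17982 frames. 2213472 ÷ 17982 → 123 full blocks, remainder 1686.
Within the partial block the first minute is 1800 frames and each further minute 1798, so 0 further minute boundaries passed. Total skipped labels = 18 × 123 + 2 × 0 = 2214.
Non-drop label index = 2213472 + 2214 = 2215686; at 30 labels/s that is 20:30:56:06, i.e. DF 20:30:56;06.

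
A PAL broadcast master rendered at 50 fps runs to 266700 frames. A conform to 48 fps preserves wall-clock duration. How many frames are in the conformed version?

256032 frames

Target frames = source frames × (target rate / source rate) = 266700 × (48)/(50) = 266700 × 24/25 = 256032.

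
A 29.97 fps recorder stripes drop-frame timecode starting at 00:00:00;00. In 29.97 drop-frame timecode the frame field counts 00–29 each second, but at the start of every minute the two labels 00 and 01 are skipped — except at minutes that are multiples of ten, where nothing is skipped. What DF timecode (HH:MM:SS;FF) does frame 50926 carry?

Ten DF minutes hold 17982 frames, so frame 50926 lies in block 2 (frames 35964–53945) with 14962 frames into that block.
The block's first minute is 1800 frames and the rest 1798 each; 14962 frames reaches minute 8, so 2 × 18 + 8 × 2 = 52 labels have been skipped so far.
Adding those back, label number 50926 + 52 = 50978 at 30 labels/s is 1699 s + 8 f = 0 h 28 min 19 s frame 8, i.e. 00:28:19;08.

00:28:19;08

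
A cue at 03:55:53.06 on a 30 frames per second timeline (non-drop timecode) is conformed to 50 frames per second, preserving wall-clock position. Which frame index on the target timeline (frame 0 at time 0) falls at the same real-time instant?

Source frame index: (3×3600 + 55×60 + 53) × 30 + 6 = 424596.
Real time: 424596 / (30) = 70766/5 s.
Target frame: (70766/5) × (50) = 707660.

frame 707660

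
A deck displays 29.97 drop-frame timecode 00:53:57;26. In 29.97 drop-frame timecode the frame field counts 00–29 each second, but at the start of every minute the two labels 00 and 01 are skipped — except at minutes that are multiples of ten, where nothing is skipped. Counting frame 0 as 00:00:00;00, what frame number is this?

97040

As if non-drop at 30 labels/s: (0 × 3600 + 53 × 60 + 57) × 30 + 26 = 97136.
Minute boundaries passed: 53; those not divisible by 10: 53 − 5 = 48; dropped labels = 2 × 48 = 96.
Actual frame index = 97136 − 96 = 97040.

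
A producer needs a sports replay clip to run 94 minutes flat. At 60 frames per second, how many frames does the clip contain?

338400 frames

94 min = 5640 s.
Frames = 5640 × 60 = 338400.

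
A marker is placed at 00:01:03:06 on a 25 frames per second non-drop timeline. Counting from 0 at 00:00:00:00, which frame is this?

1581

Total seconds to the label: (0 × 3600 + 1 × 60 + 3) = 63.
Frame index = 63 × 25 + 6 = 1581.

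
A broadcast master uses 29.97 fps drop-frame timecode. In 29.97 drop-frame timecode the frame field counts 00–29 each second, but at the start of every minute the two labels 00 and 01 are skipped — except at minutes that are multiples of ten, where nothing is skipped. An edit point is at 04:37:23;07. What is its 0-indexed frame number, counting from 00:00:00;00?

498797

As if non-drop at 30 labels/s: (4 × 3600 + 37 × 60 + 23) × 30 + 7 = 499297.
Minute boundaries passed: 277; those not divisible by 10: 277 − 27 = 250; dropped labels = 2 × 250 = 500.
Actual frame index = 499297 − 500 = 498797.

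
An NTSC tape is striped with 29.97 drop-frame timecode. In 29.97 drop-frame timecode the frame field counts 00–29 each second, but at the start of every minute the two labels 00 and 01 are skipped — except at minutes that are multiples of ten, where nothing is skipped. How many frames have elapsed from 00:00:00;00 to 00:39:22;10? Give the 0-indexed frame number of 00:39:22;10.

70798

Complete 10-minute blocks: 3, each 17982 frames → 53946.
Remaining 9 whole minutes in the current block: 1800 + 8 × 1798 = 16184 frames.
Within the current minute: 22 × 30 + 10 − 2 = 668 (labels ;00/;01 skipped at this minute). Total = 53946 + 16184 + 668 = 70798.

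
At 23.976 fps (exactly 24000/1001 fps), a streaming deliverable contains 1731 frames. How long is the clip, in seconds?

Running time = 1731 / (24000/1001) = 72.197125 s.

72.197125 seconds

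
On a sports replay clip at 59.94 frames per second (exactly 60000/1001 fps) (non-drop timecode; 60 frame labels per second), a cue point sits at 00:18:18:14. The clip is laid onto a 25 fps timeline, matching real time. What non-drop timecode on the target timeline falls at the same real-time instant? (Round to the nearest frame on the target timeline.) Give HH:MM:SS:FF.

00:18:19:08

Source frame index: (0×3600 + 18×60 + 18) × 60 + 14 = 65894.
Real time: 65894 / (60000/1001) = 32979947/30000 s.
Target frame: (32979947/30000) × (25) = 32979947/1200 ≈ 27483.289 → 27483.
At 25 labels/s: frame 27483 → 00:18:19:08.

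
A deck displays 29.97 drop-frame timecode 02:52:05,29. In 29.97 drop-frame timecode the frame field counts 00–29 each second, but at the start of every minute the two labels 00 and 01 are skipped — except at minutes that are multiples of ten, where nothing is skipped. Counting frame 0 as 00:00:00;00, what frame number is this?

Complete 10-minute blocks: 17, each 17982 frames → 305694.
Remaining 2 whole minutes in the current block: 1800 + 1 × 1798 = 3598 frames.
Within the current minute: 5 × 30 + 29 − 2 = 177 (labels ;00/;01 skipped at this minute). Total = 305694 + 3598 + 177 = 309469.

309469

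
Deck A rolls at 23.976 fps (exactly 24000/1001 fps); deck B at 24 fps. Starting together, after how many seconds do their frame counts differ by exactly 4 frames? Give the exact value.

1001/6 seconds

The gap grows by |24 − 24000/1001| = 24/1001 frames per second.
Time for a 4-frame gap: 4 ÷ (24/1001) = 1001/6 s.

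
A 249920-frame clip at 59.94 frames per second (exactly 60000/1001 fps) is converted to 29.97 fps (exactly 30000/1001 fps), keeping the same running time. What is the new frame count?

Target frames = source frames × (target rate / source rate) = 249920 × (30000/1001)/(60000/1001) = 249920 × 1/2 = 124960.

124960 frames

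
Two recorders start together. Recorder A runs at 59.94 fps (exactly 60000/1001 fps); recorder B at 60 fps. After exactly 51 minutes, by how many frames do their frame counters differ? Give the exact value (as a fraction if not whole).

183600/1001 frames

51 min = 3060 s.
A emits 60000/1001 × 3060 = 183600000/1001 frames; B emits 60 × 3060 = 183600.
Difference = 183600/1001 frames (≈ 183.4166); B is ahead of A.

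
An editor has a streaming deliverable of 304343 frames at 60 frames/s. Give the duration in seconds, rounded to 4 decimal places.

Running time = 304343 × 1/60 = 304343/60 s ≈ 5072.3833 s.

5072.3833 seconds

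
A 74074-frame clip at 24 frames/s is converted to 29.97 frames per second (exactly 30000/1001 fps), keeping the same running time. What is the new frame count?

92500 frames

Target frames = source frames × (target rate / source rate) = 74074 × (30000/1001)/(24) = 74074 × 1250/1001 = 92500.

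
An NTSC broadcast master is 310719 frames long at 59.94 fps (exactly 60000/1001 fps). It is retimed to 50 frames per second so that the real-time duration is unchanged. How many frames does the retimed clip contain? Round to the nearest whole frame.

259191 frames

Frames at target rate = 310719 × (50) / (60000/1001) = 103676573/400 ≈ 259191.432.
Nearest whole frame: 259191.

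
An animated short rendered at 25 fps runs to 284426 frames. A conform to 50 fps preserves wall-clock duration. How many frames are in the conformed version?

568852 frames

Target frames = source frames × (target rate / source rate) = 284426 × (50)/(25) = 284426 × 2 = 568852.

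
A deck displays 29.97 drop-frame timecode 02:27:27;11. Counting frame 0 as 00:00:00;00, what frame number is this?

Complete 10-minute blocks: 14, each 17982 frames → 251748.
Remaining 7 whole minutes in the current block: 1800 + 6 × 1798 = 12588 frames.
Within the current minute: 27 × 30 + 11 − 2 = 819 (labels ;00/;01 skipped at this minute). Total = 251748 + 12588 + 819 = 265155.

265155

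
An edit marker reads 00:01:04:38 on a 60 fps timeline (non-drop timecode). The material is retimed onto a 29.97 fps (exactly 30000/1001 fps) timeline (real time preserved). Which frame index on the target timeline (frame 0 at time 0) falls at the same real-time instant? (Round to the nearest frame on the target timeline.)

frame 1937

Source frame index: (0×3600 + 1×60 + 4) × 60 + 38 = 3878.
Real time: 3878 / (60) = 1939/30 s.
Target frame: (1939/30) × (30000/1001) = 277000/143 ≈ 1937.063 → 1937.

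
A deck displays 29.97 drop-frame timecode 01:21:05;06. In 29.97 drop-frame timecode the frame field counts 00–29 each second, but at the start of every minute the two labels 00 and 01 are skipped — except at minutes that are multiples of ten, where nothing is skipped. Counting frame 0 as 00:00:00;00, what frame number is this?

Complete 10-minute blocks: 8, each 17982 frames → 143856.
Remaining 1 whole minute in the current block: 1800 + 0 × 1798 = 1800 frames.
Within the current minute: 5 × 30 + 6 − 2 = 154 (labels ;00/;01 skipped at this minute). Total = 143856 + 1800 + 154 = 145810.

145810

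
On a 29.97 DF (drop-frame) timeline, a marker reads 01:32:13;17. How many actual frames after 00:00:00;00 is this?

As if non-drop at 30 labels/s: (1 × 3600 + 32 × 60 + 13) × 30 + 17 = 166007.
Minute boundaries passed: 92; those not divisible by 10: 92 − 9 = 83; dropped labels = 2 × 83 = 166.
Actual frame index = 166007 − 166 = 165841.

165841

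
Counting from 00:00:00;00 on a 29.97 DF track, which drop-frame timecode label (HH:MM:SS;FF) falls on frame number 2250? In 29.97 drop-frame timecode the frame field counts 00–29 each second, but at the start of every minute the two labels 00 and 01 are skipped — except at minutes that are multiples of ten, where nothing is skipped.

Each 10-minute DF block holds 10 × 60 × 30 − 9 × 2 = 17982 frames. 2250 ÷ 17982 → 0 full blocks, remainder 2250.
Within the partial block the first minute is 1800 frames and each further minute 1798, so 1 further minute boundary passed. Total skipped labels = 18 × 0 + 2 × 1 = 2.
Non-drop label index = 2250 + 2 = 2252; at 30 labels/s that is 00:01:15:02, i.e. DF 00:01:15;02.

00:01:15;02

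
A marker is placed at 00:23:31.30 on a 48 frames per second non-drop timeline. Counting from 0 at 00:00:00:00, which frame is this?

Total seconds to the label: (0 × 3600 + 23 × 60 + 31) = 1411.
Frame index = 1411 × 48 + 30 = 67758.

67758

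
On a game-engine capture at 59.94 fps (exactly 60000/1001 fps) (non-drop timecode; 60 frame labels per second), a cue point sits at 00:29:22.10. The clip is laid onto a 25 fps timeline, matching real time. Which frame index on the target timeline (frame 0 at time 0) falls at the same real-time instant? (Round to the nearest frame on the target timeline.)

frame 44098

Source frame index: (0×3600 + 29×60 + 22) × 60 + 10 = 105730.
Real time: 105730 / (60000/1001) = 10583573/6000 s.
Target frame: (10583573/6000) × (25) = 10583573/240 ≈ 44098.221 → 44098.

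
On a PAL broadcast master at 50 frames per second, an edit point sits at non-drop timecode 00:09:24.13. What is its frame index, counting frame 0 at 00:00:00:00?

frame 28213

Total seconds to the label: (0 × 3600 + 9 × 60 + 24) = 564.
Frame index = 564 × 50 + 13 = 28213.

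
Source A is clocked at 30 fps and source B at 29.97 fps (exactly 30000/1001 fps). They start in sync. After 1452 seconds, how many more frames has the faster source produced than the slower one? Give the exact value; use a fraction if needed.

3960/91 frames

A emits 30 × 1452 = 43560 frames; B emits 30000/1001 × 1452 = 3960000/91.
Difference = 3960/91 frames (≈ 43.5165); B is behind A.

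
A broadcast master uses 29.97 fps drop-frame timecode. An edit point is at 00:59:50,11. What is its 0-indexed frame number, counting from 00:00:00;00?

As if non-drop at 30 labels/s: (0 × 3600 + 59 × 60 + 50) × 30 + 11 = 107711.
Minute boundaries passed: 59; those not divisible by 10: 59 − 5 = 54; dropped labels = 2 × 54 = 108.
Actual frame index = 107711 − 108 = 107603.

107603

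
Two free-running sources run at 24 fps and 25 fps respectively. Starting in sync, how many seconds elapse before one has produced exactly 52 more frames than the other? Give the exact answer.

52 seconds

The gap grows by |25 − 24| = 1 frame per second.
Time for a 52-frame gap: 52 ÷ (1) = 52 s.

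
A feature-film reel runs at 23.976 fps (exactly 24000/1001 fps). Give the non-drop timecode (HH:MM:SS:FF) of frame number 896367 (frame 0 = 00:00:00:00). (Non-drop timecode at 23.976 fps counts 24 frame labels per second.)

896367 ÷ 24 = 37348 full seconds, remainder 15 frames.
37348 s = 10 h 22 min 28 s.
Timecode: 10:22:28:15.

10:22:28:15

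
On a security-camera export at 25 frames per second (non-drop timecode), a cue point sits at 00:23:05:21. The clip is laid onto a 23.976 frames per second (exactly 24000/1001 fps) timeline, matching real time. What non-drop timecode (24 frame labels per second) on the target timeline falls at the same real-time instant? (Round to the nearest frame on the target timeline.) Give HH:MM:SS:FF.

00:23:04:11

Source frame index: (0×3600 + 23×60 + 5) × 25 + 21 = 34646.
Real time: 34646 / (25) = 34646/25 s.
Target frame: (34646/25) × (24000/1001) = 33260160/1001 ≈ 33226.933 → 33227.
At 24 labels/s: frame 33227 → 00:23:04:11.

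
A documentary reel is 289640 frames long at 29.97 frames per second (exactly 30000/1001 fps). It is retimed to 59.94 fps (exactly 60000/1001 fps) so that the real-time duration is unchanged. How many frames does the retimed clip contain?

Target frames = source frames × (target rate / source rate) = 289640 × (60000/1001)/(30000/1001) = 289640 × 2 = 579280.

579280 frames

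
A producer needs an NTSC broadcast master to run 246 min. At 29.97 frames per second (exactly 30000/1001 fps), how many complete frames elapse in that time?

442357 frames

246 min = 14760 s.
Frames = 14760 × 30000/1001 = 442800000/1001 ≈ 442357.6424.
Complete frames: 442357.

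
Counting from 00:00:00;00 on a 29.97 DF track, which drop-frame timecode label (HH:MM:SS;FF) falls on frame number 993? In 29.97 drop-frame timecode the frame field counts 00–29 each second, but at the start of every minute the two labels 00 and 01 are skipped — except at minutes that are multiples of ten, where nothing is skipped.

00:00:33;03

Each 10-minute DF block holds 10 × 60 × 30 − 9 × 2 = 17982 frames. 993 ÷ 17982 → 0 full blocks, remainder 993.
Within the partial block the first minute is 1800 frames and each further minute 1798, so 0 further minute boundaries passed. Total skipped labels = 18 × 0 + 2 × 0 = 0.
Non-drop label index = 993 + 0 = 993; at 30 labels/s that is 00:00:33:03, i.e. DF 00:00:33;03.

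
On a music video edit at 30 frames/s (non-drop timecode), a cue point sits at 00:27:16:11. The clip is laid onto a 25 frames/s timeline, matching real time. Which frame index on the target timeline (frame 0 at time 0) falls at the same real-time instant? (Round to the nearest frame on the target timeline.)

Source frame index: (0×3600 + 27×60 + 16) × 30 + 11 = 49091.
Real time: 49091 / (30) = 49091/30 s.
Target frame: (49091/30) × (25) = 245455/6 ≈ 40909.167 → 40909.

frame 40909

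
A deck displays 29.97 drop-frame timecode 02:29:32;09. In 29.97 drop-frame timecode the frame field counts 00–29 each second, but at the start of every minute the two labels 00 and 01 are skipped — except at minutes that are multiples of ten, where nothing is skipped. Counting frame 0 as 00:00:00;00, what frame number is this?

268899

As if non-drop at 30 labels/s: (2 × 3600 + 29 × 60 + 32) × 30 + 9 = 269169.
Minute boundaries passed: 149; those not divisible by 10: 149 − 14 = 135; dropped labels = 2 × 135 = 270.
Actual frame index = 269169 − 270 = 268899.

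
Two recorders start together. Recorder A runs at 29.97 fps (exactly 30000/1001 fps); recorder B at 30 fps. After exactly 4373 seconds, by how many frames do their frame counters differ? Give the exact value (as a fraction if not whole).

131190/1001 frames

A emits 30000/1001 × 4373 = 131190000/1001 frames; B emits 30 × 4373 = 131190.
Difference = 131190/1001 frames (≈ 131.0589); B is ahead of A.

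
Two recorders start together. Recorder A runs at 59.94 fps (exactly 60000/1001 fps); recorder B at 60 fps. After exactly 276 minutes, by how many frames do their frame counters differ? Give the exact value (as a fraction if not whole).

276 min = 16560 s.
A emits 60000/1001 × 16560 = 993600000/1001 frames; B emits 60 × 16560 = 993600.
Difference = 993600/1001 frames (≈ 992.6074); B is ahead of A.

993600/1001 frames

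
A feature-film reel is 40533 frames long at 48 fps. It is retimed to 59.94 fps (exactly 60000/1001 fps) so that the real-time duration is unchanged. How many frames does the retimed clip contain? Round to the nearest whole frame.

50616 frames

Frames at target rate = 40533 × (60000/1001) / (48) = 50666250/1001 ≈ 50615.634.
Nearest whole frame: 50616.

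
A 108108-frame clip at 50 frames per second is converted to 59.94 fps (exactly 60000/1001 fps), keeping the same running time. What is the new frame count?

Target frames = source frames × (target rate / source rate) = 108108 × (60000/1001)/(50) = 108108 × 1200/1001 = 129600.

129600 frames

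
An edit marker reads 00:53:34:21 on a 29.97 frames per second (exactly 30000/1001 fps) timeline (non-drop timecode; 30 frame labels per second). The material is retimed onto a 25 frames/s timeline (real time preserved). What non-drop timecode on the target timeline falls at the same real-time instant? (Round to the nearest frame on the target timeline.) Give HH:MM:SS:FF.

00:53:37:23

Source frame index: (0×3600 + 53×60 + 34) × 30 + 21 = 96441.
Real time: 96441 / (30000/1001) = 32179147/10000 s.
Target frame: (32179147/10000) × (25) = 32179147/400 ≈ 80447.867 → 80448.
At 25 labels/s: frame 80448 → 00:53:37:23.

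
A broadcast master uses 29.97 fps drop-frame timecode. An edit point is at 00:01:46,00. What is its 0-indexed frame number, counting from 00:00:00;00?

As if non-drop at 30 labels/s: (0 × 3600 + 1 × 60 + 46) × 30 + 0 = 3180.
Minute boundaries passed: 1; those not divisible by 10: 1 − 0 = 1; dropped labels = 2 × 1 = 2.
Actual frame index = 3180 − 2 = 3178.

3178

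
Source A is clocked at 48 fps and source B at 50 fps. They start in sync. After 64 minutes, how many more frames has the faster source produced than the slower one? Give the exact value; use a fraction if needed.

64 min = 3840 s.
A emits 48 × 3840 = 184320 frames; B emits 50 × 3840 = 192000.
Difference = 7680 frames; B is ahead of A.

7680 frames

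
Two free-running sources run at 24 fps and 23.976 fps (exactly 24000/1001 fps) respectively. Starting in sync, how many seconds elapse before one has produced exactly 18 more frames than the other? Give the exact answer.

750.75 seconds

The gap grows by |24000/1001 − 24| = 24/1001 frames per second.
Time for a 18-frame gap: 18 ÷ (24/1001) = 750.75 s.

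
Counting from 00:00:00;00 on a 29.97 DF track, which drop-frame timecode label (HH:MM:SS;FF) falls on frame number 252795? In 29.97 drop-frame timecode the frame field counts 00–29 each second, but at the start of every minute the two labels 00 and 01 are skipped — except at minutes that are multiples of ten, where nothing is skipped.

02:20:34;27

Ten DF minutes hold 17982 frames, so frame 252795 lies in block 14 (frames 251748–269729) with 1047 frames into that block.
The block's first minute is 1800 frames and the rest 1798 each; 1047 frames reaches minute 0, so 14 × 18 + 0 × 2 = 252 labels have been skipped so far.
Adding those back, label number 252795 + 252 = 253047 at 30 labels/s is 8434 s + 27 f = 2 h 20 min 34 s frame 27, i.e. 02:20:34;27.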